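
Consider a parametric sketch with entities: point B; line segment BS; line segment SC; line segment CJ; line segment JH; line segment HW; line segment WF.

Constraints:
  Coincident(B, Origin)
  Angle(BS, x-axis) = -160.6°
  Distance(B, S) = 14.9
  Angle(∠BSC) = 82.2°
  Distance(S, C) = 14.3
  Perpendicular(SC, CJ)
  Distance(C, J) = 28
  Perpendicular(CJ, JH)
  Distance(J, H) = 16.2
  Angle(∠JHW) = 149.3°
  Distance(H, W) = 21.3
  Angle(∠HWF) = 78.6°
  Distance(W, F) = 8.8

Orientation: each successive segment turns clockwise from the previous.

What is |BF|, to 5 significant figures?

16.860

∠JHW = 149.3° gives HW at -109.10° from the x-axis; with |HW| = 21.3, W = (6.7864, -21.308). ∠HWF = 78.6° gives WF at 149.50° from the x-axis; with |WF| = 8.8, F = (-0.79594, -16.841). Then |BF| = |F − B| = 16.860.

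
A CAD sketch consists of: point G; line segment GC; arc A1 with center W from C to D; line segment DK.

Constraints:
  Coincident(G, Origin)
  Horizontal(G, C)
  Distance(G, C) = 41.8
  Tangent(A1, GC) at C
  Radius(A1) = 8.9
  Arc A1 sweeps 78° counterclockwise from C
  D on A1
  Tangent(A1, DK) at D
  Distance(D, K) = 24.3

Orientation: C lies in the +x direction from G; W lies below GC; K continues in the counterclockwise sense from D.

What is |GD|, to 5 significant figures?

33.837

Tangency of A1 to GC means the radius WC is perpendicular to GC, so W = C + (0, -8.9) = (41.800, -8.9000). On A1, C sits at bearing 90° from W; a 78° counterclockwise sweep puts D at bearing 168°, so D = W + 8.9·(cos 168°, sin 168°) = (33.094, -7.0496). Then |GD| = |D − G| = 33.837.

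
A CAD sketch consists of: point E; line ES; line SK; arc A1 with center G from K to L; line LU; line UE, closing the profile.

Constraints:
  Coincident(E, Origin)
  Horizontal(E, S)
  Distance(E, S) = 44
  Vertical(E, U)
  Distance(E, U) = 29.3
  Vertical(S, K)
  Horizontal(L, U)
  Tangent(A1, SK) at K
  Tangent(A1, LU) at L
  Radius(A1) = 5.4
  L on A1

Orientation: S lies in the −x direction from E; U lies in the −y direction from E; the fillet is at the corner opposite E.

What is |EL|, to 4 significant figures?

48.46

E is at the origin; ES is horizontal with |ES| = 44.0 and S on the −x side, so S = (-44.00, 0.000). E and U share the same x with |EU| = 29.3 and U on the −y side, so U = (0.000, -29.30). The virtual corner opposite E is at (-44.00, -29.30). A1 meets SK tangentially, so GK is at right angles to SK and the tangent condition forces GL to be normal to LU, with radius 5.4, so the center G sits 5.4 in from both sides at G = (-38.60, -23.90). That places the tangent points at K = (-44.00, -23.90) on SK and L = (-38.60, -29.30) on LU. Then |EL| = |L − E| = 48.46.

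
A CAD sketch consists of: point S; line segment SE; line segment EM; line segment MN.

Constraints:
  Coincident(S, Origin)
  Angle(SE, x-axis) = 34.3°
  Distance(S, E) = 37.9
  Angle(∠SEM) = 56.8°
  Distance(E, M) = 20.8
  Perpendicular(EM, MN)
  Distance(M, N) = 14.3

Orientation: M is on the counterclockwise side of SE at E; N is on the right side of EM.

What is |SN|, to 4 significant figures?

46.01

S is at the origin; SE runs at 34.3° with length 37.9, so E = 37.9·(cos 34.3°, sin 34.3°) = (31.31, 21.36). ∠SEM = 56.8°, so EM runs at 34.3° + (180° − 56.8°) = 157.5° from the x-axis; with |EM| = 20.8, M = E + 20.8·(cos 157.5°, sin 157.5°) = (12.09, 29.32). The perpendicularity gives MN at right angles to EM; with |MN| = 14.3 on the right of EM, N = M + 14.3·(0.3827, 0.9239) = (17.56, 42.53). Then |SN| = |N − S| = 46.01.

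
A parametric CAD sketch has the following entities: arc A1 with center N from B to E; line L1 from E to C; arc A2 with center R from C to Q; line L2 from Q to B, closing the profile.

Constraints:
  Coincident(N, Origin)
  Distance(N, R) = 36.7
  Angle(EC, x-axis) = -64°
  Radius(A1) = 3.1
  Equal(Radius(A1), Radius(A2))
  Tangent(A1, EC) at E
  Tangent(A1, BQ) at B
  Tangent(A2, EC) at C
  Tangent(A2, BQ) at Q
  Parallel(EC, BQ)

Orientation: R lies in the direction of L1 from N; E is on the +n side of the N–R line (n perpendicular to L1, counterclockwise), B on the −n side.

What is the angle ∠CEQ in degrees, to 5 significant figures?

9.5889°

Tangency of A1 to both parallel lines with radius 3.1 puts E and B at N ± 3.1·n: E = (2.7863, 1.3590), B = (-2.7863, -1.3590). Equal radii place C and Q the same way about R: C = R + 3.1·n = (18.874, -31.627), Q = R − 3.1·n = (13.302, -34.345). Then cos ∠CEQ = EC·EQ / (|EC||EQ|), giving 9.5889°.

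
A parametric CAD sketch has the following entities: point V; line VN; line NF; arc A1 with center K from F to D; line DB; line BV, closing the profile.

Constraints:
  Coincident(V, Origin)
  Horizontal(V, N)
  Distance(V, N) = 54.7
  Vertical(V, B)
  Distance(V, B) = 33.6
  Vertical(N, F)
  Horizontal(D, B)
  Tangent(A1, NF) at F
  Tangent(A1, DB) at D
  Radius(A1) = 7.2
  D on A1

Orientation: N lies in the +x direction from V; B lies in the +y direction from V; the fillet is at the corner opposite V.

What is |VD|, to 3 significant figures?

58.2

The virtual corner opposite V is at (54.7, 33.6). Tangency of A1 to NF means the radius KF is perpendicular to NF and A1 meets DB tangentially, so KD is at right angles to DB, with radius 7.2, so the center K sits 7.2 in from both sides at K = (47.5, 26.4). That places the tangent points at F = (54.7, 26.4) on NF and D = (47.5, 33.6) on DB. Then |VD| = |D − V| = 58.2.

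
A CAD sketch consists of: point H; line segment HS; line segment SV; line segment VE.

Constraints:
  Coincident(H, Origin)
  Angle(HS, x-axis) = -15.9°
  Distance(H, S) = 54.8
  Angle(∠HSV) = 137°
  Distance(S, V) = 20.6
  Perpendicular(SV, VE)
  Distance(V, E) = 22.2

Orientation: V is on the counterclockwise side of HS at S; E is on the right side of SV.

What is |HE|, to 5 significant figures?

85.034

H is at the origin; HS runs at -15.9° with length 54.8, so S = 54.8·(cos -15.9°, sin -15.9°) = (52.703, -15.013). ∠HSV = 137.0°, so SV runs at -15.9° + (180° − 137.0°) = 27.100° from the x-axis; with |SV| = 20.6, V = S + 20.6·(cos 27.100°, sin 27.100°) = (71.042, -5.6287). The perpendicularity gives VE at right angles to SV; with |VE| = 22.2 on the right of SV, E = V + 22.2·(0.45554, -0.89021) = (81.155, -25.391). Then |HE| = |E − H| = 85.034.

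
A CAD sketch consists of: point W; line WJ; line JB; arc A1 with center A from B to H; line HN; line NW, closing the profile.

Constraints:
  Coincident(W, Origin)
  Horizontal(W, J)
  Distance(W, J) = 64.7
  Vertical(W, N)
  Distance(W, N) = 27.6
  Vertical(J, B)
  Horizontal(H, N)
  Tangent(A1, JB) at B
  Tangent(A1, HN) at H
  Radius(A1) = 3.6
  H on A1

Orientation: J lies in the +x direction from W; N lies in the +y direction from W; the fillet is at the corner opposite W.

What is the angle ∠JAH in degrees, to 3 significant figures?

171°

W is at the origin; WJ is horizontal with |WJ| = 64.7 and J on the +x side, so J = (64.7, 0.00). WN is vertical with |WN| = 27.6 and N on the +y side, so N = (0.00, 27.6). The virtual corner opposite W is at (64.7, 27.6). A1 meets JB tangentially, so AB is at right angles to JB and since A1 is tangent to HN there, AH ⟂ HN, with radius 3.6, so the center A sits 3.6 in from both sides at A = (61.1, 24.0). That places the tangent points at B = (64.7, 24.0) on JB and H = (61.1, 27.6) on HN. Then cos ∠JAH = AJ·AH / (|AJ||AH|), giving 171°.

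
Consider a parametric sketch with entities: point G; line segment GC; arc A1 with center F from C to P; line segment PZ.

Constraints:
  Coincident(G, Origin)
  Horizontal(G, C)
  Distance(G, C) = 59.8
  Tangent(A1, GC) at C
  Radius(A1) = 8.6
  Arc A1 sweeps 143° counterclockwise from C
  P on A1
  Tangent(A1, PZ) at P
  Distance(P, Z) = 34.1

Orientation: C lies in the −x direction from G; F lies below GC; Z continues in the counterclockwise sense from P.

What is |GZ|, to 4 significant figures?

52.15

G is at the origin; GC is horizontal with |GC| = 59.8 and C on the −x side, so C = (-59.80, 0.000). Since A1 is tangent to GC there, FC ⟂ GC, so F = C + (0, -8.6) = (-59.80, -8.600). On A1, C sits at bearing 90° from F; a 143° counterclockwise sweep puts P at bearing 233°, so P = F + 8.6·(cos 233°, sin 233°) = (-64.98, -15.47). Tangency of A1 to PZ means the radius FP is perpendicular to PZ, so PZ runs along (−sin 233°, cos 233°); with |PZ| = 34.1, Z = (-37.74, -35.99). Then |GZ| = |Z − G| = 52.15.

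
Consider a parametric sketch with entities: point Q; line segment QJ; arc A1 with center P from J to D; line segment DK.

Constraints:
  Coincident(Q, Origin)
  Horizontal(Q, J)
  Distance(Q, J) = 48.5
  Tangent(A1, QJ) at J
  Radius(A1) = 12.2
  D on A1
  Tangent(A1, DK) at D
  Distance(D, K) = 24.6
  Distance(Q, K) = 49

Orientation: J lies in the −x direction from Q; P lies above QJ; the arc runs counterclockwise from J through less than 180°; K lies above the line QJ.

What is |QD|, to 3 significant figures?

38.0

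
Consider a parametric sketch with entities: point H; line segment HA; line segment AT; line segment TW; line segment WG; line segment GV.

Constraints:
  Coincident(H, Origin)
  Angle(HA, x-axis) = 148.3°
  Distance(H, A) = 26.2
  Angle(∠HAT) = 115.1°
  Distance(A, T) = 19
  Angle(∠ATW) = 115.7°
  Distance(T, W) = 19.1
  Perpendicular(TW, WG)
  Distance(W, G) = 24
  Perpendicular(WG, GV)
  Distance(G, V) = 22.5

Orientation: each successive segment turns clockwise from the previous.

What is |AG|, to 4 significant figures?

28.19

H is at the origin; HA runs at 148.3° with length 26.2, so A = (-22.29, 13.77). ∠HAT = 115.1° gives AT at 83.40° from the x-axis; with |AT| = 19.0, T = (-20.11, 32.64). ∠ATW = 115.7° gives TW at 19.10° from the x-axis; with |TW| = 19.1, W = (-2.059, 38.89). The perpendicularity gives WG at right angles to TW, so WG runs at -70.90°; with |WG| = 24.0, G = (5.794, 16.21). Then |AG| = |G − A| = 28.19.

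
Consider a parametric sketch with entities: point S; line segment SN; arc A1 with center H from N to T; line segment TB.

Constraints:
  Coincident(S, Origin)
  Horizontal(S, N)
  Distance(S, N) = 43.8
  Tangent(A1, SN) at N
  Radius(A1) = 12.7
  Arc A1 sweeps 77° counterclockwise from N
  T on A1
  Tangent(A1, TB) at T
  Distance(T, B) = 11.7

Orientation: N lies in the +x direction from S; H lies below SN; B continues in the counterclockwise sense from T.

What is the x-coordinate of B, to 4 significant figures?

28.79

S is at the origin; SN is horizontal with |SN| = 43.8 and N on the +x side, so N = (43.80, 0.000). Since A1 is tangent to SN there, HN ⟂ SN, so H = N + (0, -12.7) = (43.80, -12.70). On A1, N sits at bearing 90° from H; a 77° counterclockwise sweep puts T at bearing 167°, so T = H + 12.7·(cos 167°, sin 167°) = (31.43, -9.843). The tangent condition forces HT to be normal to TB, so TB runs along (−sin 167°, cos 167°); with |TB| = 11.7, B = (28.79, -21.24). So B.x = 28.79.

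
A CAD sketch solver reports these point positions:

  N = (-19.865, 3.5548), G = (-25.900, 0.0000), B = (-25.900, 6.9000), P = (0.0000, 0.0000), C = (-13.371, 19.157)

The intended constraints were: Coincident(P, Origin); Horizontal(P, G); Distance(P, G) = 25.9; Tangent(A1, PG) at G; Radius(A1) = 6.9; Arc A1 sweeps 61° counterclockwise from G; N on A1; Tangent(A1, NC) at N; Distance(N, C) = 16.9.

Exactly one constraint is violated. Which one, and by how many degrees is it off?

Tangent(A1, NC) at N — off by 6.40°.

P = (0.00, 0.00) ✓; P.y = 0.00, G.y = 0.00 ✓; |PG| = 25.90 ✓; ∠(BG, GP) = 90.00° ✓; |BG| = 6.900 ✓; bearing(B→N) − bearing(B→G) = 61.00° ✓; |BN| = 6.900 ✓; ∠(BN, NC) = 83.60° ✗; |NC| = 16.90 ✓.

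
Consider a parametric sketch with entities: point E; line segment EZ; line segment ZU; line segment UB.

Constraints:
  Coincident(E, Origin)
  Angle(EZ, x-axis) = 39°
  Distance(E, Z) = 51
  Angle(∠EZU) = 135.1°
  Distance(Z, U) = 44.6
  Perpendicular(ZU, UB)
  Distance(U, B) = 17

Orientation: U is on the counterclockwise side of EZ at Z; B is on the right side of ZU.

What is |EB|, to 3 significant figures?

96.6

E is at the origin; EZ runs at 39.0° with length 51.0, so Z = 51.0·(cos 39.0°, sin 39.0°) = (39.6, 32.1). ∠EZU = 135.1°, so ZU runs at 39.0° + (180° − 135.1°) = 83.9° from the x-axis; with |ZU| = 44.6, U = Z + 44.6·(cos 83.9°, sin 83.9°) = (44.4, 76.4). ZU is perpendicular to UB; with |UB| = 17.0 on the right of ZU, B = U + 17.0·(0.994, -0.106) = (61.3, 74.6). Then |EB| = |B − E| = 96.6.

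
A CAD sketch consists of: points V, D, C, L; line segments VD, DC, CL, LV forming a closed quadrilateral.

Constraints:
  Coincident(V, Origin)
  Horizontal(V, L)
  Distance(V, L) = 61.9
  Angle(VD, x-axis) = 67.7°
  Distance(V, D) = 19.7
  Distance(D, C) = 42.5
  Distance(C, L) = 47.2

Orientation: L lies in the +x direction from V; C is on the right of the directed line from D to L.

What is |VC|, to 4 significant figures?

30.15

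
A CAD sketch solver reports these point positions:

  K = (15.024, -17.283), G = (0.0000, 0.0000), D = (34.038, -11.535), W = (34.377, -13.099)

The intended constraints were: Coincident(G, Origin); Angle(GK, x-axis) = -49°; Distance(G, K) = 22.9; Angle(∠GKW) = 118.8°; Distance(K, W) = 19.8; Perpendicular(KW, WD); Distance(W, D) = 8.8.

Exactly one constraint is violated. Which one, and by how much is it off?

Distance(W, D) = 8.8 — off by 7.20.

G = (0.00, 0.00) ✓; GK at -49.00° ✓; |GK| = 22.90 ✓; ∠GKW = 118.8° ✓; |KW| = 19.80 ✓; ∠(KW, WD) = 90.03° ✓; |WD| = 1.600 ✗.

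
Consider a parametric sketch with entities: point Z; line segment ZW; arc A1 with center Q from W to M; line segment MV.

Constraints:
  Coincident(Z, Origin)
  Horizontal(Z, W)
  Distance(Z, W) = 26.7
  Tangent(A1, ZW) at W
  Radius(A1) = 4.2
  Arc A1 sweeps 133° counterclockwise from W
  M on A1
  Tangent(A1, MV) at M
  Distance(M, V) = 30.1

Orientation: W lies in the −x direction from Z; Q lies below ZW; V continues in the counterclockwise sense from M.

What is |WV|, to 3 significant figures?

33.9

Z is at the origin; ZW is horizontal with |ZW| = 26.7 and W on the −x side, so W = (-26.7, 0.00). The tangent condition forces QW to be normal to ZW, so Q = W + (0, -4.2) = (-26.7, -4.20). On A1, W sits at bearing 90° from Q; a 133° counterclockwise sweep puts M at bearing 223°, so M = Q + 4.2·(cos 223°, sin 223°) = (-29.8, -7.06). Tangency of A1 to MV means the radius QM is perpendicular to MV, so MV runs along (−sin 223°, cos 223°); with |MV| = 30.1, V = (-9.24, -29.1). Then |WV| = |V − W| = 33.9.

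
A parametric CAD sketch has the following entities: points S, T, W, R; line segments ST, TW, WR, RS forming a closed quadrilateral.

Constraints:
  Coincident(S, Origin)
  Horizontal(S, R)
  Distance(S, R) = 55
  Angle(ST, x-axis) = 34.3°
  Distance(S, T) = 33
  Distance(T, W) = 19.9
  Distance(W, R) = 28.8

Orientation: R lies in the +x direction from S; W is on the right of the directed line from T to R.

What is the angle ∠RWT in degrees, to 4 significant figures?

84.48°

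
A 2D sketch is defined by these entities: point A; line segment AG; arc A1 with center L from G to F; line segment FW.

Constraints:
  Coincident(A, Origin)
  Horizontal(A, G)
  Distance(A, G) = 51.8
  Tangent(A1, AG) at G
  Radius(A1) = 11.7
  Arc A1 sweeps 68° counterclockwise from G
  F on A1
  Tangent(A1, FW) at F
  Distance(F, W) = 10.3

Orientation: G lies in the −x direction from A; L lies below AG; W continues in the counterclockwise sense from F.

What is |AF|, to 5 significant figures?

63.074

A1 meets AG tangentially, so LG is at right angles to AG, so L = G + (0, -11.7) = (-51.800, -11.700). On A1, G sits at bearing 90° from L; a 68° counterclockwise sweep puts F at bearing 158°, so F = L + 11.7·(cos 158°, sin 158°) = (-62.648, -7.3171). Then |AF| = |F − A| = 63.074.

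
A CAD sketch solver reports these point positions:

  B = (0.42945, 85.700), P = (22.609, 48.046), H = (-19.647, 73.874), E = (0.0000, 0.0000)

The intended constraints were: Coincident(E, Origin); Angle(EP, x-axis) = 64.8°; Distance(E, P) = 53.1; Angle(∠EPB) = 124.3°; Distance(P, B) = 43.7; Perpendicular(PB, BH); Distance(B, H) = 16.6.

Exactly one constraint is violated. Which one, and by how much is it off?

Distance(B, H) = 16.6 — off by 6.70.

E = (0.00, 0.00) ✓; EP at 64.80° ✓; |EP| = 53.10 ✓; ∠EPB = 124.3° ✓; |PB| = 43.70 ✓; ∠(PB, BH) = 90.00° ✓; |BH| = 23.30 ✗.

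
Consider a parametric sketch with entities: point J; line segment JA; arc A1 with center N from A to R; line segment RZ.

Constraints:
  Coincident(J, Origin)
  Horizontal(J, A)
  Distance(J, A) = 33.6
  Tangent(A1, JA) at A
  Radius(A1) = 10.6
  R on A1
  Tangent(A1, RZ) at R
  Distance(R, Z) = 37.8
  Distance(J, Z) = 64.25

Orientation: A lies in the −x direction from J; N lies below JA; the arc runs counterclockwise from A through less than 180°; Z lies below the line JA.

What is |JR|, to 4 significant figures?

45.61

J is at the origin; J and A share the same y with |JA| = 33.6 and A on the −x side, so A = (-33.60, 0.000). Since A1 is tangent to JA there, NA ⟂ JA, so N = A + (0, -10.6) = (-33.60, -10.60). Since NR ⟂ RZ (tangency), |NZ| = √(10.6² + 37.8²) = 39.26 regardless of where R sits on A1. So Z lies on both circle(J, 64.25) and circle(N, 39.26); the below-JA intersection is Z = (-41.49, -49.06). R is the foot of the tangent from Z: R = (-44.17, -11.35).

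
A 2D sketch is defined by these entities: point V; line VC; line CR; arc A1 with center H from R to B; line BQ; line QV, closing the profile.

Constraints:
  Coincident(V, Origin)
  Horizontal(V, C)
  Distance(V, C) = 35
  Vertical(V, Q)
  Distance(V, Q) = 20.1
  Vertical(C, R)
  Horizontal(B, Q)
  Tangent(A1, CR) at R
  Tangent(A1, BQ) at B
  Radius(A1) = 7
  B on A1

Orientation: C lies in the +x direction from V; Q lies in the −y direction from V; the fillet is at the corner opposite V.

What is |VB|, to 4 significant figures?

34.47

The virtual corner opposite V is at (35.00, -20.10). Since A1 is tangent to CR there, HR ⟂ CR and A1 meets BQ tangentially, so HB is at right angles to BQ, with radius 7.0, so the center H sits 7.0 in from both sides at H = (28.00, -13.10). That places the tangent points at R = (35.00, -13.10) on CR and B = (28.00, -20.10) on BQ. Then |VB| = |B − V| = 34.47.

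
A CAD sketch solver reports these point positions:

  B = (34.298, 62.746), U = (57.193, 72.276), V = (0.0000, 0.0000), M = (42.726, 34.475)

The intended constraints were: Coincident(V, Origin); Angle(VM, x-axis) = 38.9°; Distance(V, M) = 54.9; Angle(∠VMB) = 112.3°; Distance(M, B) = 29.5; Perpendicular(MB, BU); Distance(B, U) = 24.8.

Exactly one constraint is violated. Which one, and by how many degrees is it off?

Perpendicular(MB, BU) — off by 6.00°.

V = (0.00, 0.00) ✓; VM at 38.90° ✓; |VM| = 54.90 ✓; ∠VMB = 112.3° ✓; |MB| = 29.50 ✓; ∠(MB, BU) = 84.00° ✗; |BU| = 24.80 ✓.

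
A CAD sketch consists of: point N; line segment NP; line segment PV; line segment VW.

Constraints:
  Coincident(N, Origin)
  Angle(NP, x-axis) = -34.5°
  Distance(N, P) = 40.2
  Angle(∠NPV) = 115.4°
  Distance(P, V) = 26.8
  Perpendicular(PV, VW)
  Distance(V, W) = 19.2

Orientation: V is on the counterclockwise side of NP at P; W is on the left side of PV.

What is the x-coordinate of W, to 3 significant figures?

46.7

N is at the origin; NP runs at -34.5° with length 40.2, so P = 40.2·(cos -34.5°, sin -34.5°) = (33.1, -22.8). ∠NPV = 115.4°, so PV runs at -34.5° + (180° − 115.4°) = 30.1° from the x-axis; with |PV| = 26.8, V = P + 26.8·(cos 30.1°, sin 30.1°) = (56.3, -9.33). PV ⟂ VW; with |VW| = 19.2 on the left of PV, W = V + 19.2·(-0.502, 0.865) = (46.7, 7.28). So W.x = 46.7.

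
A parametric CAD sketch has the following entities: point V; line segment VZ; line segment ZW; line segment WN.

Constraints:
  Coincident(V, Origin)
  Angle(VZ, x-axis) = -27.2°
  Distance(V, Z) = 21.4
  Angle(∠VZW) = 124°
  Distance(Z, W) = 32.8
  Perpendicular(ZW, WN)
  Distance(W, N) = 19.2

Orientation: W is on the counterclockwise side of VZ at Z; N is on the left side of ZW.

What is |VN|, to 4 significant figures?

44.79

V is at the origin; VZ runs at -27.2° with length 21.4, so Z = 21.4·(cos -27.2°, sin -27.2°) = (19.03, -9.782). ∠VZW = 124.0°, so ZW runs at -27.2° + (180° − 124.0°) = 28.80° from the x-axis; with |ZW| = 32.8, W = Z + 32.8·(cos 28.80°, sin 28.80°) = (47.78, 6.020). ZW ⟂ WN; with |WN| = 19.2 on the left of ZW, N = W + 19.2·(-0.4818, 0.8763) = (38.53, 22.84). Then |VN| = |N − V| = 44.79.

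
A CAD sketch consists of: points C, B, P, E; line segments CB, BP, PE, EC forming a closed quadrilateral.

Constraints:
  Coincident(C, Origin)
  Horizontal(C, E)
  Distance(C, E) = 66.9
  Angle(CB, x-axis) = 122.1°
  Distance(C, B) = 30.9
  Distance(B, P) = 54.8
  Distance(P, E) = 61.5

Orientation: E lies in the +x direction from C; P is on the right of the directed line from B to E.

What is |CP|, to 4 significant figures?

24.06

Checks: |BP| = 54.80 ✓; |PE| = 61.50 ✓.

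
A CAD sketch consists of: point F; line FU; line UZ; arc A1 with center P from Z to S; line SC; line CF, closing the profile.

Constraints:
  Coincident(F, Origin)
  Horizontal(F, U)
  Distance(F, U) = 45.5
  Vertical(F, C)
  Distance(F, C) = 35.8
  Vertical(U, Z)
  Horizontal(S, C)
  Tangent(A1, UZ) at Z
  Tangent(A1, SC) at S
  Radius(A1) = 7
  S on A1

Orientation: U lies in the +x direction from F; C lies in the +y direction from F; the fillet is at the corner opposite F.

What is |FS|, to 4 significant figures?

52.57

F is at the origin; F and U share the same y with |FU| = 45.5 and U on the +x side, so U = (45.50, 0.000). FC is vertical with |FC| = 35.8 and C on the +y side, so C = (0.000, 35.80). The virtual corner opposite F is at (45.50, 35.80). The tangent condition forces PZ to be normal to UZ and tangency of A1 to SC means the radius PS is perpendicular to SC, with radius 7.0, so the center P sits 7.0 in from both sides at P = (38.50, 28.80). That places the tangent points at Z = (45.50, 28.80) on UZ and S = (38.50, 35.80) on SC. Then |FS| = |S − F| = 52.57.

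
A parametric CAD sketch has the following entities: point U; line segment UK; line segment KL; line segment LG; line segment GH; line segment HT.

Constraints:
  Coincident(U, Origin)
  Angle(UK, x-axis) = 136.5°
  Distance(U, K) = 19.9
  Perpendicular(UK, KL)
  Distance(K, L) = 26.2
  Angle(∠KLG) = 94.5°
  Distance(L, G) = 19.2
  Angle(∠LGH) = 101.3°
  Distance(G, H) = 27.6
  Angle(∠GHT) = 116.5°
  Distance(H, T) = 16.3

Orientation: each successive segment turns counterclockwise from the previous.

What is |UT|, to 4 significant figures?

11.16

U is at the origin; UK runs at 136.5° with length 19.9, so K = (-14.43, 13.70). UK is perpendicular to KL, so KL runs at -133.5°; with |KL| = 26.2, L = (-32.47, -5.307). ∠KLG = 94.5° gives LG at -48.00° from the x-axis; with |LG| = 19.2, G = (-19.62, -19.57). ∠LGH = 101.3° gives GH at 30.70° from the x-axis; with |GH| = 27.6, H = (4.109, -5.484). ∠GHT = 116.5° gives HT at 94.20° from the x-axis; with |HT| = 16.3, T = (2.916, 10.77). Then |UT| = |T − U| = 11.16.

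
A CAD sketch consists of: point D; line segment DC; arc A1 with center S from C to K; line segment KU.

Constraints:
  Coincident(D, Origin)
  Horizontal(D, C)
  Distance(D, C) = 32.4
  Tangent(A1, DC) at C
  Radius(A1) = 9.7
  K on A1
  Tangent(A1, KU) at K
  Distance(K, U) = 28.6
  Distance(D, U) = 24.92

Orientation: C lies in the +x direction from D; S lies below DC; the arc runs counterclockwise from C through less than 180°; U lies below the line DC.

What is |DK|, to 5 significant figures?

25.449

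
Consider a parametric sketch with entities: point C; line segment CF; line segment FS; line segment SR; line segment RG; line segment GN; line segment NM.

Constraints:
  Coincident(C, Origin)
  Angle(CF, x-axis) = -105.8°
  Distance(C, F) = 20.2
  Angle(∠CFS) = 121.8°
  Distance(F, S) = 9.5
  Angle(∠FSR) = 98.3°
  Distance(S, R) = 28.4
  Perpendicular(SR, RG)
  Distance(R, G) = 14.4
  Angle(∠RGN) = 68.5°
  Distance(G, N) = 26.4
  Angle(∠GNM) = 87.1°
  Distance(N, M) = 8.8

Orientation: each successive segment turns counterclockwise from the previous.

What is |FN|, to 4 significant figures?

7.000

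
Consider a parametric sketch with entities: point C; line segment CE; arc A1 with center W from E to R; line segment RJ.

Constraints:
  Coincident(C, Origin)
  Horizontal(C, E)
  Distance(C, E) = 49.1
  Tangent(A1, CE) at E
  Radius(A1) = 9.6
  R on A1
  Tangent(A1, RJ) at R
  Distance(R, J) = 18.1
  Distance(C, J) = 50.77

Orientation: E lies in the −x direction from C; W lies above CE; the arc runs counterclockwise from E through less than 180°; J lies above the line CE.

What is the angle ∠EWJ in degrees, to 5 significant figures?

159.24°

C is at the origin; C and E share the same y with |CE| = 49.1 and E on the −x side, so E = (-49.100, 0.0000). Tangency of A1 to CE means the radius WE is perpendicular to CE, so W = E + (0, 9.6) = (-49.100, 9.6000). Since WR ⟂ RJ (tangency), |WJ| = √(9.6² + 18.1²) = 20.488 regardless of where R sits on A1. So J lies on both circle(C, 50.77) and circle(W, 20.488); the above-CE intersection is J = (-41.839, 28.759). R is the foot of the tangent from J: R = (-39.575, 10.801).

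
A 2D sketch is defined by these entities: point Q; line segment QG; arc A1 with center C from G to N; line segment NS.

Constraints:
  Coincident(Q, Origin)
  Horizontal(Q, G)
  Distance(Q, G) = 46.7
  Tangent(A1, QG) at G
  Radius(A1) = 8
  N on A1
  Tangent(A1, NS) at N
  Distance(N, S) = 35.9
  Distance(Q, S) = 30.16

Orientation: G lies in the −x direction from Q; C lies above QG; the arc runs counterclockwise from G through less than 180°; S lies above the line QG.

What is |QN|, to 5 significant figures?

41.361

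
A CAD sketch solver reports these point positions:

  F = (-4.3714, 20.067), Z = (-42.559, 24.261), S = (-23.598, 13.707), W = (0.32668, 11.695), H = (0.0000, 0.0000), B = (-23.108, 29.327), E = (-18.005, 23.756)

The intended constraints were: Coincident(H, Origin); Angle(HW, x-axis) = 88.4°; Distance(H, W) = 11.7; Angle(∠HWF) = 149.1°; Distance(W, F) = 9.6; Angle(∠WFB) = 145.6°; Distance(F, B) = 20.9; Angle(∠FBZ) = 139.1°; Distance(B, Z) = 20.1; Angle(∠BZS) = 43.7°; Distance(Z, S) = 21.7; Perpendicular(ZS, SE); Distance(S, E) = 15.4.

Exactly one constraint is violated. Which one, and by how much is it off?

Distance(S, E) = 15.4 — off by 3.90.

H = (0.00, 0.00) ✓; HW at 88.40° ✓; |HW| = 11.70 ✓; ∠HWF = 149.1° ✓; |WF| = 9.600 ✓; ∠WFB = 145.6° ✓; |FB| = 20.90 ✓; ∠FBZ = 139.1° ✓; |BZ| = 20.10 ✓; ∠BZS = 43.70° ✓; |ZS| = 21.70 ✓; ∠(ZS, SE) = 90.00° ✓; |SE| = 11.50 ✗.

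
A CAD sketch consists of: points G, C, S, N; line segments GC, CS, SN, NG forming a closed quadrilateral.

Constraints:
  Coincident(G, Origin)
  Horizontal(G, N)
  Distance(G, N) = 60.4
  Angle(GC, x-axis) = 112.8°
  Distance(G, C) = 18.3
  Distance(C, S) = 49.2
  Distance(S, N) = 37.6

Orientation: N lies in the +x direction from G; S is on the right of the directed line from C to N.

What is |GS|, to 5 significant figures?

32.922

Checks: |CS| = 49.20 ✓; |SN| = 37.60 ✓.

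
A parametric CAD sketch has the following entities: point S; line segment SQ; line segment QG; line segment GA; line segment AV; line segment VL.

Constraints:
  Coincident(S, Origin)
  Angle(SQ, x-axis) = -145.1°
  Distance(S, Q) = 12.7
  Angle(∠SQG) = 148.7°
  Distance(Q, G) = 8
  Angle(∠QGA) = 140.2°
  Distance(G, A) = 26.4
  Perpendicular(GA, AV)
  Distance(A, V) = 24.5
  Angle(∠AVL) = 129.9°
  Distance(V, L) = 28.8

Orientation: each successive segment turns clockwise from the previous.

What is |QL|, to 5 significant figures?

39.269

The perpendicularity gives AV at right angles to GA, so AV runs at 53.800°; with |AV| = 24.5, V = (-25.234, 27.594). ∠AVL = 129.9° gives VL at 3.7000° from the x-axis; with |VL| = 28.8, L = (3.5059, 29.452). Then |QL| = |L − Q| = 39.269.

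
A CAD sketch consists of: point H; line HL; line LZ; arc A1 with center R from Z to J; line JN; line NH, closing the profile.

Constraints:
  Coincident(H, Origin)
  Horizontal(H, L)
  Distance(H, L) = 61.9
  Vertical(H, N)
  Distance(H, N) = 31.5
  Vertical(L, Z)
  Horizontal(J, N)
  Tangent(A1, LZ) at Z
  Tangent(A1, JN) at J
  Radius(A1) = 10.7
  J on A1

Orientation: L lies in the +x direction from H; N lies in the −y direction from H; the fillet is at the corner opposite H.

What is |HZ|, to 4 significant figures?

65.30

H is at the origin; H and L share the same y with |HL| = 61.9 and L on the +x side, so L = (61.90, 0.000). H and N share the same x with |HN| = 31.5 and N on the −y side, so N = (0.000, -31.50). The virtual corner opposite H is at (61.90, -31.50). Tangency of A1 to LZ means the radius RZ is perpendicular to LZ and since A1 is tangent to JN there, RJ ⟂ JN, with radius 10.7, so the center R sits 10.7 in from both sides at R = (51.20, -20.80). That places the tangent points at Z = (61.90, -20.80) on LZ and J = (51.20, -31.50) on JN. Then |HZ| = |Z − H| = 65.30.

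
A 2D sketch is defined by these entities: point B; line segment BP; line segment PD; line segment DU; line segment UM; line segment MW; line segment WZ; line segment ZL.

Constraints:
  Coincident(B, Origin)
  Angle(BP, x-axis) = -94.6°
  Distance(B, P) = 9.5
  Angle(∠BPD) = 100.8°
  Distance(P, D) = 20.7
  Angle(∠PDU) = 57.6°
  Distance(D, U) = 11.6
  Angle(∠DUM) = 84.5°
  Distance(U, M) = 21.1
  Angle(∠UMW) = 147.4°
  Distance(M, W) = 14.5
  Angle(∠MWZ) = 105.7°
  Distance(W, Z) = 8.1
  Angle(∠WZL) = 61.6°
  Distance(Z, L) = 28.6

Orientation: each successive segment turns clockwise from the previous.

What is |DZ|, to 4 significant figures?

30.12

B is at the origin; BP runs at -94.6° with length 9.5, so P = (-0.7619, -9.469). ∠BPD = 100.8° gives PD at -173.8° from the x-axis; with |PD| = 20.7, D = (-21.34, -11.70). ∠PDU = 57.6° gives DU at 63.80° from the x-axis; with |DU| = 11.6, U = (-16.22, -1.297). ∠DUM = 84.5° gives UM at -31.70° from the x-axis; with |UM| = 21.1, M = (1.733, -12.38). ∠UMW = 147.4° gives MW at -64.30° from the x-axis; with |MW| = 14.5, W = (8.021, -25.45). ∠MWZ = 105.7° gives WZ at -138.6° from the x-axis; with |WZ| = 8.1, Z = (1.945, -30.81). Then |DZ| = |Z − D| = 30.12.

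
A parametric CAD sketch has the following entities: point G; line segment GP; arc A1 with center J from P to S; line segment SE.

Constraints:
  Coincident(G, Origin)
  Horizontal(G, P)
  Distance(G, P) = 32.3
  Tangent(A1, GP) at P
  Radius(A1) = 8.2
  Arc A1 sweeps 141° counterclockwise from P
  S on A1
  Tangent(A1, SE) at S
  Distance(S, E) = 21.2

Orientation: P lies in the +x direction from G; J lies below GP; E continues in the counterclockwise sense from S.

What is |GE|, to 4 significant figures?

51.78

On A1, P sits at bearing 90° from J; a 141° counterclockwise sweep puts S at bearing 231°, so S = J + 8.2·(cos 231°, sin 231°) = (27.14, -14.57). Tangency of A1 to SE means the radius JS is perpendicular to SE, so SE runs along (−sin 231°, cos 231°); with |SE| = 21.2, E = (43.62, -27.91). Then |GE| = |E − G| = 51.78.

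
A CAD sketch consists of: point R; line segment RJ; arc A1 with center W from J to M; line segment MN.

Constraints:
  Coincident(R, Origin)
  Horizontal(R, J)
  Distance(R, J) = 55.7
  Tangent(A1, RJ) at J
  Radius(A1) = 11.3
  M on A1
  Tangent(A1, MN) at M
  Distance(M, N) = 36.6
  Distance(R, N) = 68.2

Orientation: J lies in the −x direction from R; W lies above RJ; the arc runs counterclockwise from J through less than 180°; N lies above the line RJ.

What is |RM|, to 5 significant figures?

46.115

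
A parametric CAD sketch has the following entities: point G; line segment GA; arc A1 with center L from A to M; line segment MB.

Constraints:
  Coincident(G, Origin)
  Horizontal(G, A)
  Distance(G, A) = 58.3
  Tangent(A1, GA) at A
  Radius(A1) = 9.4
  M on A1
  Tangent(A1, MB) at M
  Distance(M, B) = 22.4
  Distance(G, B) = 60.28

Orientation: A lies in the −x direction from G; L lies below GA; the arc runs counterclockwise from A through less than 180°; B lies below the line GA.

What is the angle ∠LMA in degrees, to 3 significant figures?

24.6°

G is at the origin; G and A share the same y with |GA| = 58.3 and A on the −x side, so A = (-58.3, 0.00). Tangency of A1 to GA means the radius LA is perpendicular to GA, so L = A + (0, -9.4) = (-58.3, -9.40). Since LM ⟂ MB (tangency), |LB| = √(9.4² + 22.4²) = 24.3 regardless of where M sits on A1. So B lies on both circle(G, 60.28) and circle(L, 24.3); the below-GA intersection is B = (-50.8, -32.5). M is the foot of the tangent from B: M = (-65.4, -15.5).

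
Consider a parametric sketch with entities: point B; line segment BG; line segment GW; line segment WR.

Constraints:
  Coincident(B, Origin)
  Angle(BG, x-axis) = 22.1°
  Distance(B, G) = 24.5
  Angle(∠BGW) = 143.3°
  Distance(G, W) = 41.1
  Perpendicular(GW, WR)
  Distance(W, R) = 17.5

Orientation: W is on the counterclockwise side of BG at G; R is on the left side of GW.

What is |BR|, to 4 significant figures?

60.81

B is at the origin; BG runs at 22.1° with length 24.5, so G = 24.5·(cos 22.1°, sin 22.1°) = (22.70, 9.217). ∠BGW = 143.3°, so GW runs at 22.1° + (180° − 143.3°) = 58.80° from the x-axis; with |GW| = 41.1, W = G + 41.1·(cos 58.80°, sin 58.80°) = (43.99, 44.37). GW ⟂ WR; with |WR| = 17.5 on the left of GW, R = W + 17.5·(-0.8554, 0.5180) = (29.02, 53.44). Then |BR| = |R − B| = 60.81.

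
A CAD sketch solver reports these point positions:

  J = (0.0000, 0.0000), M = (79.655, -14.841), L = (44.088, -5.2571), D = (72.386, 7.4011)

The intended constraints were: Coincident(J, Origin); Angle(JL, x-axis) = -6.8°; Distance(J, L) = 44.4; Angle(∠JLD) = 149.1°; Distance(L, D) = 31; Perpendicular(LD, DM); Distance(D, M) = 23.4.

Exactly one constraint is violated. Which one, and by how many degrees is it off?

Perpendicular(LD, DM) — off by 6.00°.

J = (0.00, 0.00) ✓; JL at -6.800° ✓; |JL| = 44.40 ✓; ∠JLD = 149.1° ✓; |LD| = 31.00 ✓; ∠(LD, DM) = 96.00° ✗; |DM| = 23.40 ✓.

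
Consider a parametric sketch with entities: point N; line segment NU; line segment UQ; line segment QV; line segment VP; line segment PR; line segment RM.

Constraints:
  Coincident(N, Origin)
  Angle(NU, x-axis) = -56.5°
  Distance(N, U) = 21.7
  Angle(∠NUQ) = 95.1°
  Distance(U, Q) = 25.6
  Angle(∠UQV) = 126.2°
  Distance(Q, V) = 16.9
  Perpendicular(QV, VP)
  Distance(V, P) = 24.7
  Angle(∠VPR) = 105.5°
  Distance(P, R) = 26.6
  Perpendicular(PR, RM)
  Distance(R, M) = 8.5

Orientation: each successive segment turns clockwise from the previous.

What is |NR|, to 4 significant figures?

10.41

N is at the origin; NU runs at -56.5° with length 21.7, so U = (11.98, -18.10). ∠NUQ = 95.1° gives UQ at -141.4° from the x-axis; with |UQ| = 25.6, Q = (-8.030, -34.07). ∠UQV = 126.2° gives QV at 164.8° from the x-axis; with |QV| = 16.9, V = (-24.34, -29.64). QV is perpendicular to VP, so VP runs at 74.80°; with |VP| = 24.7, P = (-17.86, -5.800). ∠VPR = 105.5° gives PR at 0.3000° from the x-axis; with |PR| = 26.6, R = (8.737, -5.660). Then |NR| = |R − N| = 10.41.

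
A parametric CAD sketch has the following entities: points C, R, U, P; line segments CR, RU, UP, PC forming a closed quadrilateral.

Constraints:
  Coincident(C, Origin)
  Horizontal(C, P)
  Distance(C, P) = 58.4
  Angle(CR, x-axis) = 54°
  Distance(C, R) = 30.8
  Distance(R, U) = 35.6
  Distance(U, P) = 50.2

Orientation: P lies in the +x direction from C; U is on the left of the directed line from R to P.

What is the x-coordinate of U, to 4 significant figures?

44.90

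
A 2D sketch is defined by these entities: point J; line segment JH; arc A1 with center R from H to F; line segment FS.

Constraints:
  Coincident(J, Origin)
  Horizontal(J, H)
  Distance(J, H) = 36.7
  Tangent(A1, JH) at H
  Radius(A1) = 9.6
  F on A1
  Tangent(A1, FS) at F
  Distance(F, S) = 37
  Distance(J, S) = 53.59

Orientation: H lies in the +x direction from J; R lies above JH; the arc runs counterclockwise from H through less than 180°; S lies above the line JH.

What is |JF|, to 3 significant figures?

47.3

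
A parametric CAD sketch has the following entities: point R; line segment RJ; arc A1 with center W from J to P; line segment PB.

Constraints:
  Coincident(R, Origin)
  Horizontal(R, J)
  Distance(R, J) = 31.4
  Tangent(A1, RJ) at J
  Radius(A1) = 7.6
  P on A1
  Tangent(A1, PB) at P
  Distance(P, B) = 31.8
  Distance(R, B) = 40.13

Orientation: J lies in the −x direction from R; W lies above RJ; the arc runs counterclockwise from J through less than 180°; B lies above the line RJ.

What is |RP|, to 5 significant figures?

24.707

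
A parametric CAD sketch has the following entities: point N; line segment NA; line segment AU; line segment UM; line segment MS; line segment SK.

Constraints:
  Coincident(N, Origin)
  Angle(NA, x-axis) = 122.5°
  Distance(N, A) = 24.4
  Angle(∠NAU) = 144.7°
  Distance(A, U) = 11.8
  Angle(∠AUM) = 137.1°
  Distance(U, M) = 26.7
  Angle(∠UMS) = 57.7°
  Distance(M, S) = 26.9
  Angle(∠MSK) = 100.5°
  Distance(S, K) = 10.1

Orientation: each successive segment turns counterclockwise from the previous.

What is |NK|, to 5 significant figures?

21.027

∠UMS = 57.7° gives MS at -37.000° from the x-axis; with |MS| = 26.9, S = (-27.528, -0.58933). ∠MSK = 100.5° gives SK at 42.500° from the x-axis; with |SK| = 10.1, K = (-20.082, 6.2341). Then |NK| = |K − N| = 21.027.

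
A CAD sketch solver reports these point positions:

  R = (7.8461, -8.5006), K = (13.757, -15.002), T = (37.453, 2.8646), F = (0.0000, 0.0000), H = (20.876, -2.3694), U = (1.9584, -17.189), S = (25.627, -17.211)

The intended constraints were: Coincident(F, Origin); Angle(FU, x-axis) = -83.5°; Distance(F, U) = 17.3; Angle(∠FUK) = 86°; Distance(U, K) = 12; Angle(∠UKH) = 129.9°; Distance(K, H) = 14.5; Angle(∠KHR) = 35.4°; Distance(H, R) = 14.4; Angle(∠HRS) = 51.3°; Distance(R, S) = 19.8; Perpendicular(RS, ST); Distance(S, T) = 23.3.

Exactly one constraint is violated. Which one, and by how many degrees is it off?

Perpendicular(RS, ST) — off by 4.40°.

F = (0.00, 0.00) ✓; FU at -83.50° ✓; |FU| = 17.30 ✓; ∠FUK = 86.00° ✓; |UK| = 12.00 ✓; ∠UKH = 129.9° ✓; |KH| = 14.50 ✓; ∠KHR = 35.40° ✓; |HR| = 14.40 ✓; ∠HRS = 51.30° ✓; |RS| = 19.80 ✓; ∠(RS, ST) = 85.60° ✗; |ST| = 23.30 ✓.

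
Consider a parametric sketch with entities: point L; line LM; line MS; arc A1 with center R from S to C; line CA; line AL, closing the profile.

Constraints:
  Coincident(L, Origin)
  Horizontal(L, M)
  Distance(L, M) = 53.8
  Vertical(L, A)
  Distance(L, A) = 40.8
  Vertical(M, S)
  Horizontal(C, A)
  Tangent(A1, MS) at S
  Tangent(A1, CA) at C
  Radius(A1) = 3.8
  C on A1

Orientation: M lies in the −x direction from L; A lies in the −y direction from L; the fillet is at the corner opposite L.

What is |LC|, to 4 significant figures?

64.53

L is at the origin; LM is horizontal with |LM| = 53.8 and M on the −x side, so M = (-53.80, 0.000). L and A share the same x with |LA| = 40.8 and A on the −y side, so A = (0.000, -40.80). The virtual corner opposite L is at (-53.80, -40.80). The tangent condition forces RS to be normal to MS and A1 meets CA tangentially, so RC is at right angles to CA, with radius 3.8, so the center R sits 3.8 in from both sides at R = (-50.00, -37.00). That places the tangent points at S = (-53.80, -37.00) on MS and C = (-50.00, -40.80) on CA. Then |LC| = |C − L| = 64.53.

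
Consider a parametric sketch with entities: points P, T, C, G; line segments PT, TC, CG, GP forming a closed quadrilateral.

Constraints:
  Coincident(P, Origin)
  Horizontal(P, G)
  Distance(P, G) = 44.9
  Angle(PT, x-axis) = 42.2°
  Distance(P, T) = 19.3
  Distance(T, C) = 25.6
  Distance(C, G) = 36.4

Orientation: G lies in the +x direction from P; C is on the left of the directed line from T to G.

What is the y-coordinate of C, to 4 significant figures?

33.20

P is at the origin; PG is horizontal with |PG| = 44.9 and G in +x, so G = (44.9, 0). PT runs at 42.2° with |PT| = 19.3, so T = (14.30, 12.96). C is determined by |TC| = 25.6 and |CG| = 36.4 together: it lies at the intersection of circle(T, 25.6) and circle(G, 36.4). With |TG| = 33.24, the foot of the radical line on TG is 6.544 from T and the perpendicular offset is √(25.6² − 6.544²) = 24.75. Taking the left-of-TG solution: C = (29.98, 33.20).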